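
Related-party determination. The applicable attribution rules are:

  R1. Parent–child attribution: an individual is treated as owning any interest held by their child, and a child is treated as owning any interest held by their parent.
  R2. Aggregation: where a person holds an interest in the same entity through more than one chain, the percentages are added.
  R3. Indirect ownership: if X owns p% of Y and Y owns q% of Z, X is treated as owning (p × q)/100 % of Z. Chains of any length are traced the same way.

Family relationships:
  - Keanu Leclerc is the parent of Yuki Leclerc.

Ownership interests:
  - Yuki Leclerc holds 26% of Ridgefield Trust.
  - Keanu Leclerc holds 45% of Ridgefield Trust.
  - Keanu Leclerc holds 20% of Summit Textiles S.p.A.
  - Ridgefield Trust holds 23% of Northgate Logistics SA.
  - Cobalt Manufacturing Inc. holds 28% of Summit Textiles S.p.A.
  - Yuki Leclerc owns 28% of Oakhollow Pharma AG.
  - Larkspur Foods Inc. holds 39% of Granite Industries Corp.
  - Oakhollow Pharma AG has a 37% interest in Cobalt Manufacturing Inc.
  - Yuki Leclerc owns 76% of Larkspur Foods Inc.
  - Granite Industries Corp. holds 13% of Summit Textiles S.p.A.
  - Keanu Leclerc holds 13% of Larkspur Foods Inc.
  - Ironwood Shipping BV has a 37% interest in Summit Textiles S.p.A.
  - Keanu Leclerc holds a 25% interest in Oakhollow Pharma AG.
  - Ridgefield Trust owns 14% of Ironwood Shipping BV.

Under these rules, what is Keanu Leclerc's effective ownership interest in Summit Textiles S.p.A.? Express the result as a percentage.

33.6809%

By parent–child attribution (R1), Keanu Leclerc is treated as also owning Yuki Leclerc's interest in Larkspur Foods Inc, giving 13% + 76% = 89%.
By parent–child attribution (R1), Keanu Leclerc is treated as also owning Yuki Leclerc's interest in Ridgefield Trust, giving 45% + 26% = 71%.
By parent–child attribution (R1), Keanu Leclerc is treated as also owning Yuki Leclerc's interest in Oakhollow Pharma AG, giving 25% + 28% = 53%.
Chain via Larkspur Foods Inc. → Granite Industries Corp. (R3): 89% × 39% × 13% = 4.5123% of Summit Textiles S.p.A.
Chain via Ridgefield Trust → Ironwood Shipping BV (R3): 71% × 14% × 37% = 3.6778% of Summit Textiles S.p.A.
Chain via Oakhollow Pharma AG → Cobalt Manufacturing Inc. (R3): 53% × 37% × 28% = 5.4908% of Summit Textiles S.p.A.
Direct interest in Summit Textiles S.p.A: 20%.
Aggregating (R2): 4.5123% + 3.6778% + 5.4908% + 20% = 33.6809%.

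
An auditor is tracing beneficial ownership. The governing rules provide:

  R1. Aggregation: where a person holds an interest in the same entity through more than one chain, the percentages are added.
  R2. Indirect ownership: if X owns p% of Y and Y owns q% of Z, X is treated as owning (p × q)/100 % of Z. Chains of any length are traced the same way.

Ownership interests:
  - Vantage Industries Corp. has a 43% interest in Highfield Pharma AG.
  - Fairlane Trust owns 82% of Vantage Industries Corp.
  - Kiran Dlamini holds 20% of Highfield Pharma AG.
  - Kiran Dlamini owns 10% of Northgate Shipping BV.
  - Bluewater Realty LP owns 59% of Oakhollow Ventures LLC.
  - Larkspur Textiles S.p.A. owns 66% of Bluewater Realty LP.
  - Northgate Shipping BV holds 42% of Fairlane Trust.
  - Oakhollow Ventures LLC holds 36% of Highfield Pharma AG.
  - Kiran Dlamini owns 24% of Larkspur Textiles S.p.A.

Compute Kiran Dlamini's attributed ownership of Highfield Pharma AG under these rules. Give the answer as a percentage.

24.845336%

Chain via Larkspur Textiles S.p.A. → Bluewater Realty LP → Oakhollow Ventures LLC (R2): 24% × 66% × 59% × 36% = 3.364416% of Highfield Pharma AG.
Chain via Northgate Shipping BV → Fairlane Trust → Vantage Industries Corp. (R2): 10% × 42% × 82% × 43% = 1.48092% of Highfield Pharma AG.
Direct interest in Highfield Pharma AG: 20%.
Aggregating (R1): 3.364416% + 1.48092% + 20% = 24.845336%.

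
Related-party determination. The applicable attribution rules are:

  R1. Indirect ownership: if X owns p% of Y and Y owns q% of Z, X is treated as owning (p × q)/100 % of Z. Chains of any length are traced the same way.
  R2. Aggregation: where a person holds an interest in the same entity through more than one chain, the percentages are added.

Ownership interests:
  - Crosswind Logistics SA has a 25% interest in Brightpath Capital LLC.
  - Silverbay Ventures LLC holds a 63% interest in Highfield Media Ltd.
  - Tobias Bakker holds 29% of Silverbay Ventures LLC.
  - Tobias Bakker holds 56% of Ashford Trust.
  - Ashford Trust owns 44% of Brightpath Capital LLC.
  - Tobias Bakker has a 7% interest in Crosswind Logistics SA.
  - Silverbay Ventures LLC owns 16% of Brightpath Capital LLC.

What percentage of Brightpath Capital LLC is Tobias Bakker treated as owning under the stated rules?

Chain via Ashford Trust (R1): 56% × 44% = 24.64% of Brightpath Capital LLC.
Chain via Silverbay Ventures LLC (R1): 29% × 16% = 4.64% of Brightpath Capital LLC.
Chain via Crosswind Logistics SA (R1): 7% × 25% = 1.75% of Brightpath Capital LLC.
Aggregating (R2): 24.64% + 4.64% + 1.75% = 31.03%.

31.03%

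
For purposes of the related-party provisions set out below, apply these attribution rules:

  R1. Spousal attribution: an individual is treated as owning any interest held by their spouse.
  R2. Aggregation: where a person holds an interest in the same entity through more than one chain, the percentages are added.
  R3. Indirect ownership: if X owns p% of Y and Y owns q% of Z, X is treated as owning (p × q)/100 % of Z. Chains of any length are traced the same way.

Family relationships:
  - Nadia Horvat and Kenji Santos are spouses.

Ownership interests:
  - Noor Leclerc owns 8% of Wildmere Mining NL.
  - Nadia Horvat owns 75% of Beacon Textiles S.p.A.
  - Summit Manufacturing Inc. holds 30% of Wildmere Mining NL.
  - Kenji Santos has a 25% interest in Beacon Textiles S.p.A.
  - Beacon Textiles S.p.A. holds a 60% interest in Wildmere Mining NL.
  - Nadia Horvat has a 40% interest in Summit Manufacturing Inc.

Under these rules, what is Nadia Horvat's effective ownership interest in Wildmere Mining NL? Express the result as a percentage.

72%

By spousal attribution (R1), Nadia Horvat is treated as also owning Kenji Santos's interest in Beacon Textiles S.p.A, giving 75% + 25% = 100%.
Chain via Beacon Textiles S.p.A. (R3): 100% × 60% = 60% of Wildmere Mining NL.
Chain via Summit Manufacturing Inc. (R3): 40% × 30% = 12% of Wildmere Mining NL.
Aggregating (R2): 60% + 12% = 72%.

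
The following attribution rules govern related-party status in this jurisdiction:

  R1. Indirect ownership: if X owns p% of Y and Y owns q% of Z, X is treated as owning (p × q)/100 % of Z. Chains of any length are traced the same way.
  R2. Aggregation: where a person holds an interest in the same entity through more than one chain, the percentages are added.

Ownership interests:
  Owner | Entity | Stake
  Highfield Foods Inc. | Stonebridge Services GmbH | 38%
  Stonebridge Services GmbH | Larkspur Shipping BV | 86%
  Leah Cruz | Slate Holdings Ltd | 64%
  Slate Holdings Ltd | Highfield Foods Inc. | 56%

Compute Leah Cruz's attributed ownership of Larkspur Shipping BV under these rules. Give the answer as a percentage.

Chain via Slate Holdings Ltd → Highfield Foods Inc. → Stonebridge Services GmbH (R1): 64% × 56% × 38% × 86% = 11.712512% of Larkspur Shipping BV.

11.712512%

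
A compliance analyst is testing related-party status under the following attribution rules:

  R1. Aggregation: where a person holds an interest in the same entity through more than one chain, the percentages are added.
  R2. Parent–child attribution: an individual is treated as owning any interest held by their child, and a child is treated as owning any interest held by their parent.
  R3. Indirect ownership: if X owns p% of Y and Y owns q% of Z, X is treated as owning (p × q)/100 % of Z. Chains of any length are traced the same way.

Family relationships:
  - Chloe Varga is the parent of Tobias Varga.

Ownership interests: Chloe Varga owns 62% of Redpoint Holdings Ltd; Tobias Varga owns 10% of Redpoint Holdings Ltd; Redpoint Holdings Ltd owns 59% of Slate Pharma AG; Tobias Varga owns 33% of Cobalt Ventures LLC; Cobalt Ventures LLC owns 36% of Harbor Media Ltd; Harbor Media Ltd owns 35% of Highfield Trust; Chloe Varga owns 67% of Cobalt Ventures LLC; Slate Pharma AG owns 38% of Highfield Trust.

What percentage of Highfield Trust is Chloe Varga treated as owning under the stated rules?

By parent–child attribution (R2), Chloe Varga is treated as also owning Tobias Varga's interest in Cobalt Ventures LLC, giving 67% + 33% = 100%.
By parent–child attribution (R2), Chloe Varga is treated as also owning Tobias Varga's interest in Redpoint Holdings Ltd, giving 62% + 10% = 72%.
Chain via Cobalt Ventures LLC → Harbor Media Ltd (R3): 100% × 36% × 35% = 12.6% of Highfield Trust.
Chain via Redpoint Holdings Ltd → Slate Pharma AG (R3): 72% × 59% × 38% = 16.1424% of Highfield Trust.
Aggregating (R1): 12.6% + 16.1424% = 28.7424%.

28.7424%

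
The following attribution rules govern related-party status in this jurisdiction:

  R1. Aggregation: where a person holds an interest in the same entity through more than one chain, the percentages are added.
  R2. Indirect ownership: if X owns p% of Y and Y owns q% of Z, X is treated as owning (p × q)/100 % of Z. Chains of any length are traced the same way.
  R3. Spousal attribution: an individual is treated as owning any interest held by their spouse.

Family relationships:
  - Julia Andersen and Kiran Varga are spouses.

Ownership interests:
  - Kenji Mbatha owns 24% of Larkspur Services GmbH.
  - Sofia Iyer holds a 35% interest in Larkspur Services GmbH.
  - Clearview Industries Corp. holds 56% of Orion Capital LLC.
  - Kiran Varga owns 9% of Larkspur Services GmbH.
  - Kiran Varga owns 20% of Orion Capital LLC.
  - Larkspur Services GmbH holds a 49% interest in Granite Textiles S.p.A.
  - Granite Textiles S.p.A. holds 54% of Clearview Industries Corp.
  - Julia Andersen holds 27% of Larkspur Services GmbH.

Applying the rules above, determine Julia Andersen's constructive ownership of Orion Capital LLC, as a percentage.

By spousal attribution (R3), Julia Andersen is treated as also owning Kiran Varga's interest in Larkspur Services GmbH, giving 27% + 9% = 36%.
By spousal attribution (R3), Julia Andersen is treated as owning Kiran Varga's 20% interest in Orion Capital LLC.
Chain via Larkspur Services GmbH → Granite Textiles S.p.A. → Clearview Industries Corp. (R2): 36% × 49% × 54% × 56% = 5.334336% of Orion Capital LLC.
Direct interest in Orion Capital LLC: 20%.
Aggregating (R1): 5.334336% + 20% = 25.334336%.

25.334336%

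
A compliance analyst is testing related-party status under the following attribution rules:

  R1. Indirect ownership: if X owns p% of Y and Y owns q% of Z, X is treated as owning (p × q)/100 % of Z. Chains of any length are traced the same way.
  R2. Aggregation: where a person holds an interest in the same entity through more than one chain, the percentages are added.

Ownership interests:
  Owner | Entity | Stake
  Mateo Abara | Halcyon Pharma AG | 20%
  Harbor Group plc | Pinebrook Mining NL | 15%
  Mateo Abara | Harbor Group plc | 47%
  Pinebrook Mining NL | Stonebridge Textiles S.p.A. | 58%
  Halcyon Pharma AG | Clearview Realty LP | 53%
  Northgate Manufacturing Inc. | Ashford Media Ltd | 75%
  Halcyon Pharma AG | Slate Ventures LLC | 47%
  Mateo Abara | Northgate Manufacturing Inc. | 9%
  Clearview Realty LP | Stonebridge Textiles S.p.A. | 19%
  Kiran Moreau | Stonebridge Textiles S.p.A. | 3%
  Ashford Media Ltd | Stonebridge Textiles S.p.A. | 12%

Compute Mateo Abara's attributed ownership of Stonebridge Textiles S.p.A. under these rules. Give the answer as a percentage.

6.913%

Chain via Halcyon Pharma AG → Clearview Realty LP (R1): 20% × 53% × 19% = 2.014% of Stonebridge Textiles S.p.A.
Chain via Harbor Group plc → Pinebrook Mining NL (R1): 47% × 15% × 58% = 4.089% of Stonebridge Textiles S.p.A.
Chain via Northgate Manufacturing Inc. → Ashford Media Ltd (R1): 9% × 75% × 12% = 0.81% of Stonebridge Textiles S.p.A.
Aggregating (R2): 2.014% + 4.089% + 0.81% = 6.913%.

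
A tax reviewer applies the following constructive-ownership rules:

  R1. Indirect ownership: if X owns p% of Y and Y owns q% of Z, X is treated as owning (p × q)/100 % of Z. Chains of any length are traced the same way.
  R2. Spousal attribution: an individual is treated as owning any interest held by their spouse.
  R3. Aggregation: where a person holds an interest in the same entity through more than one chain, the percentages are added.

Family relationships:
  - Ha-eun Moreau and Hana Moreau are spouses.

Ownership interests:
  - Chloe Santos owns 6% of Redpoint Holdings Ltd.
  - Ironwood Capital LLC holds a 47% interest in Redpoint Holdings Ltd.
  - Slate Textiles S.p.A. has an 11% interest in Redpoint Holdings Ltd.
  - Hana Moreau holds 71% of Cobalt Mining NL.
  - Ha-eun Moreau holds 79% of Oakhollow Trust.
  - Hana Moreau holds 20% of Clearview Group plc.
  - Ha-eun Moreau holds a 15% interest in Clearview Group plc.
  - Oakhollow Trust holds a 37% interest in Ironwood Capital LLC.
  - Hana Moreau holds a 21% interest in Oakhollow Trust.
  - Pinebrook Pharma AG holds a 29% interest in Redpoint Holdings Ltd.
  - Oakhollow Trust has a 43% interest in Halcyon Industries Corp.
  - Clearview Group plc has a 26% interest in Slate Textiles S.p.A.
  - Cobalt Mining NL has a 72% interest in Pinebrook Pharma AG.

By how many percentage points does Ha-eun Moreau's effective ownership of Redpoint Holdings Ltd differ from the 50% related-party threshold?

By spousal attribution (R2), Ha-eun Moreau is treated as also owning Hana Moreau's interest in Oakhollow Trust, giving 79% + 21% = 100%.
By spousal attribution (R2), Ha-eun Moreau is treated as also owning Hana Moreau's interest in Clearview Group plc, giving 15% + 20% = 35%.
By spousal attribution (R2), Ha-eun Moreau is treated as owning Hana Moreau's 71% interest in Cobalt Mining NL.
Chain via Oakhollow Trust → Ironwood Capital LLC (R1): 100% × 37% × 47% = 17.39% of Redpoint Holdings Ltd.
Chain via Clearview Group plc → Slate Textiles S.p.A. (R1): 35% × 26% × 11% = 1.001% of Redpoint Holdings Ltd.
Chain via Cobalt Mining NL → Pinebrook Pharma AG (R1): 71% × 72% × 29% = 14.8248% of Redpoint Holdings Ltd.
Aggregating (R3): 17.39% + 1.001% + 14.8248% = 33.2158%.
33.2158% falls short of the 50% threshold by 16.7842 percentage points.

16.7842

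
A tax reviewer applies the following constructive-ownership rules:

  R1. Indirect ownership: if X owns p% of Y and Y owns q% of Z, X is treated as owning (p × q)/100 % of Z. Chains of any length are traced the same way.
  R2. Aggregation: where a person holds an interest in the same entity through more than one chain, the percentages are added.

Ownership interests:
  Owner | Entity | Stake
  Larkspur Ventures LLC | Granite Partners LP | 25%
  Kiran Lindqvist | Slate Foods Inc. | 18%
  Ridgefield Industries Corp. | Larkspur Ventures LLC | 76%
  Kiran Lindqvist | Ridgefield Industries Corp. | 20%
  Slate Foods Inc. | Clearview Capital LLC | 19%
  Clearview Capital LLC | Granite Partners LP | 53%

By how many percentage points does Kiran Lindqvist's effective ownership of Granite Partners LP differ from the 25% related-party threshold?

19.3874

Chain via Slate Foods Inc. → Clearview Capital LLC (R1): 18% × 19% × 53% = 1.8126% of Granite Partners LP.
Chain via Ridgefield Industries Corp. → Larkspur Ventures LLC (R1): 20% × 76% × 25% = 3.8% of Granite Partners LP.
Aggregating (R2): 1.8126% + 3.8% = 5.6126%.
5.6126% falls short of the 25% threshold by 19.3874 percentage points.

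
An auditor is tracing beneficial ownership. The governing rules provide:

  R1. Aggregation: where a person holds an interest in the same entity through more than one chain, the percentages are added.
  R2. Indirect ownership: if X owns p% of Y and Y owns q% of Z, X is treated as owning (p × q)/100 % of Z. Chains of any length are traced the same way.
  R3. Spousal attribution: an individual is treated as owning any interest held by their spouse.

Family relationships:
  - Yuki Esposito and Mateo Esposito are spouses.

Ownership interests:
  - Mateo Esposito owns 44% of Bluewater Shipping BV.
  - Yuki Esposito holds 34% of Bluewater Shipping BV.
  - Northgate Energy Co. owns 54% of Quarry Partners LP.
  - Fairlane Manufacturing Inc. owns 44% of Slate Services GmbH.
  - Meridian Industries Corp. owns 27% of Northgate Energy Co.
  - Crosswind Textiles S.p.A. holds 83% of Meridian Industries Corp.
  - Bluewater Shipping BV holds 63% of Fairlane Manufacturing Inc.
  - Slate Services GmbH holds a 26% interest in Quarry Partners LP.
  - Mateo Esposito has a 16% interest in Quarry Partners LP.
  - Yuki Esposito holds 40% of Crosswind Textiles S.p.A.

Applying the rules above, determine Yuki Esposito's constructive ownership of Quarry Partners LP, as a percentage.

26.462176%

By spousal attribution (R3), Yuki Esposito is treated as also owning Mateo Esposito's interest in Bluewater Shipping BV, giving 34% + 44% = 78%.
By spousal attribution (R3), Yuki Esposito is treated as owning Mateo Esposito's 16% interest in Quarry Partners LP.
Chain via Crosswind Textiles S.p.A. → Meridian Industries Corp. → Northgate Energy Co. (R2): 40% × 83% × 27% × 54% = 4.84056% of Quarry Partners LP.
Chain via Bluewater Shipping BV → Fairlane Manufacturing Inc. → Slate Services GmbH (R2): 78% × 63% × 44% × 26% = 5.621616% of Quarry Partners LP.
Direct interest in Quarry Partners LP: 16%.
Aggregating (R1): 4.84056% + 5.621616% + 16% = 26.462176%.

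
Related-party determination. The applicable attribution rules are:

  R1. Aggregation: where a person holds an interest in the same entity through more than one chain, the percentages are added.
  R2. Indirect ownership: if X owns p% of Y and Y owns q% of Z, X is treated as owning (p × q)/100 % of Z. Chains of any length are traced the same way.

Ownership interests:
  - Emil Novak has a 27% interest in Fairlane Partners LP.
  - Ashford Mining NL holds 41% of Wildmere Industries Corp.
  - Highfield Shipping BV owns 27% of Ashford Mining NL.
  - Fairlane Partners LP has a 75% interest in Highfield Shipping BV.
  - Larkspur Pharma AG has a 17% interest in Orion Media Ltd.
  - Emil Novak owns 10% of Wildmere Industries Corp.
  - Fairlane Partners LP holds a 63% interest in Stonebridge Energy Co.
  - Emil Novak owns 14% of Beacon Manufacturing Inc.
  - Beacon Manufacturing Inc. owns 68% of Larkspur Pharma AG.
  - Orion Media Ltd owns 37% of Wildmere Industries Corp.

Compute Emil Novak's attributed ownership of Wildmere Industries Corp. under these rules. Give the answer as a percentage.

12.840483%

Chain via Fairlane Partners LP → Highfield Shipping BV → Ashford Mining NL (R2): 27% × 75% × 27% × 41% = 2.241675% of Wildmere Industries Corp.
Chain via Beacon Manufacturing Inc. → Larkspur Pharma AG → Orion Media Ltd (R2): 14% × 68% × 17% × 37% = 0.598808% of Wildmere Industries Corp.
Direct interest in Wildmere Industries Corp: 10%.
Aggregating (R1): 2.241675% + 0.598808% + 10% = 12.840483%.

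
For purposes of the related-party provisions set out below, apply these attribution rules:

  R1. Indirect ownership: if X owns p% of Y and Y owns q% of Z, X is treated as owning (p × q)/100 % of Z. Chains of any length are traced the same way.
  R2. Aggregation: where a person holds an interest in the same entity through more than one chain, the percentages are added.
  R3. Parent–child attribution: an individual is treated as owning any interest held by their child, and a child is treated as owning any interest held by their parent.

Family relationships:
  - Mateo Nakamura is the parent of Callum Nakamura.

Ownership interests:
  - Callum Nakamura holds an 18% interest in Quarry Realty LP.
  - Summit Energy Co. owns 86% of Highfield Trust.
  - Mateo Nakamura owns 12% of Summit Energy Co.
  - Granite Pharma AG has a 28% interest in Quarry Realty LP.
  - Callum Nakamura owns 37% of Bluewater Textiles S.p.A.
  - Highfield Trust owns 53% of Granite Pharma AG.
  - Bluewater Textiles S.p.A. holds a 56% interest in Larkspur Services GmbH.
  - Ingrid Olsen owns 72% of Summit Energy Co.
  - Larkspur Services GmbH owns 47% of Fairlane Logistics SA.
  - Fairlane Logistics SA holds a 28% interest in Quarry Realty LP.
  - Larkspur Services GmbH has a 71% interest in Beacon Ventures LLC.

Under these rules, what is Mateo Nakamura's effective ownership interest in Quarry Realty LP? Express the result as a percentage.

By parent–child attribution (R3), Mateo Nakamura is treated as owning Callum Nakamura's 37% interest in Bluewater Textiles S.p.A.
By parent–child attribution (R3), Mateo Nakamura is treated as owning Callum Nakamura's 18% interest in Quarry Realty LP.
Chain via Summit Energy Co. → Highfield Trust → Granite Pharma AG (R1): 12% × 86% × 53% × 28% = 1.531488% of Quarry Realty LP.
Chain via Bluewater Textiles S.p.A. → Larkspur Services GmbH → Fairlane Logistics SA (R1): 37% × 56% × 47% × 28% = 2.726752% of Quarry Realty LP.
Direct interest in Quarry Realty LP: 18%.
Aggregating (R2): 1.531488% + 2.726752% + 18% = 22.25824%.

22.25824%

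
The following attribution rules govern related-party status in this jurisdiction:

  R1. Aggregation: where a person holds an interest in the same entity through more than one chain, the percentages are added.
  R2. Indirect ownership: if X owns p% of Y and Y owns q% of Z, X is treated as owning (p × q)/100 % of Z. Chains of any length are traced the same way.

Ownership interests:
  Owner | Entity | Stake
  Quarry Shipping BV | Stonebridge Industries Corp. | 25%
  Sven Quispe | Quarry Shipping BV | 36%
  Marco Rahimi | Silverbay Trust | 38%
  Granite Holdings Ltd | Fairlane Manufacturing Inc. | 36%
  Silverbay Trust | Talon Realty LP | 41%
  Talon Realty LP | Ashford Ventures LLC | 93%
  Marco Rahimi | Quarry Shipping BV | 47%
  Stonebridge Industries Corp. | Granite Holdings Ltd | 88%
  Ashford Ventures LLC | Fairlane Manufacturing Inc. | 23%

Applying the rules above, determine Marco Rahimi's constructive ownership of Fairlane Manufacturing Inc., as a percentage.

Chain via Quarry Shipping BV → Stonebridge Industries Corp. → Granite Holdings Ltd (R2): 47% × 25% × 88% × 36% = 3.7224% of Fairlane Manufacturing Inc.
Chain via Silverbay Trust → Talon Realty LP → Ashford Ventures LLC (R2): 38% × 41% × 93% × 23% = 3.332562% of Fairlane Manufacturing Inc.
Aggregating (R1): 3.7224% + 3.332562% = 7.054962%.

7.054962%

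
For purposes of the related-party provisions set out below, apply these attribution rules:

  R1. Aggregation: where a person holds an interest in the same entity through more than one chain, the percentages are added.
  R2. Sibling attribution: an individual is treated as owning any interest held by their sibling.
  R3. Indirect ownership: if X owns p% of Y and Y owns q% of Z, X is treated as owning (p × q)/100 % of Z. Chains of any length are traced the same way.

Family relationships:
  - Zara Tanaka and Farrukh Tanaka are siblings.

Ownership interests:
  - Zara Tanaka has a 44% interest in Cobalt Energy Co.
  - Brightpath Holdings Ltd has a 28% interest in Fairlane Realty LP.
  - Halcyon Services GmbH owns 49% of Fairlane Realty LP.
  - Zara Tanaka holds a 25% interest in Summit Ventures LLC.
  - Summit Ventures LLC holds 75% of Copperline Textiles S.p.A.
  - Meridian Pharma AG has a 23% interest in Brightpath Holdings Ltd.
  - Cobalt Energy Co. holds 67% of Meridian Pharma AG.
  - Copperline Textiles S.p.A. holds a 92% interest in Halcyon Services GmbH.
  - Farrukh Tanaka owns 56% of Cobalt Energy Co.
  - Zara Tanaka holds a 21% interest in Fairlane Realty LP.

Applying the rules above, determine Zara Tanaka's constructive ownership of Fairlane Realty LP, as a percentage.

By sibling attribution (R2), Zara Tanaka is treated as also owning Farrukh Tanaka's interest in Cobalt Energy Co, giving 44% + 56% = 100%.
Chain via Summit Ventures LLC → Copperline Textiles S.p.A. → Halcyon Services GmbH (R3): 25% × 75% × 92% × 49% = 8.4525% of Fairlane Realty LP.
Chain via Cobalt Energy Co. → Meridian Pharma AG → Brightpath Holdings Ltd (R3): 100% × 67% × 23% × 28% = 4.3148% of Fairlane Realty LP.
Direct interest in Fairlane Realty LP: 21%.
Aggregating (R1): 8.4525% + 4.3148% + 21% = 33.7673%.

33.7673%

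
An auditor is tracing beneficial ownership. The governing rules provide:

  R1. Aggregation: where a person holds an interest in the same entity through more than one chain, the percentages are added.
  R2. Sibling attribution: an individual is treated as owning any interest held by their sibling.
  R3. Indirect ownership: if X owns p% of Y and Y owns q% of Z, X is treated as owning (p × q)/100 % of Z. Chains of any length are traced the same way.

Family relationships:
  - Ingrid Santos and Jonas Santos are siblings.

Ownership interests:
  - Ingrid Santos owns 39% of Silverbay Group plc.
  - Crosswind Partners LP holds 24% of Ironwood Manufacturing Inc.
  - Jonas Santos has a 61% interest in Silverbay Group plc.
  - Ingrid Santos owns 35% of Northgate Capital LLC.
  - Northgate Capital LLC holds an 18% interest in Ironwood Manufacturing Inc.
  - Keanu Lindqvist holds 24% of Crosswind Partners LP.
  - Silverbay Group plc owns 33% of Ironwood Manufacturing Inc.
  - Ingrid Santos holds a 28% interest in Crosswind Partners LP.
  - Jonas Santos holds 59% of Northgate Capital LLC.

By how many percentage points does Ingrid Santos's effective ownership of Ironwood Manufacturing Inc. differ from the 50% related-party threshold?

6.64

By sibling attribution (R2), Ingrid Santos is treated as also owning Jonas Santos's interest in Silverbay Group plc, giving 39% + 61% = 100%.
By sibling attribution (R2), Ingrid Santos is treated as also owning Jonas Santos's interest in Northgate Capital LLC, giving 35% + 59% = 94%.
Chain via Silverbay Group plc (R3): 100% × 33% = 33% of Ironwood Manufacturing Inc.
Chain via Northgate Capital LLC (R3): 94% × 18% = 16.92% of Ironwood Manufacturing Inc.
Chain via Crosswind Partners LP (R3): 28% × 24% = 6.72% of Ironwood Manufacturing Inc.
Aggregating (R1): 33% + 16.92% + 6.72% = 56.64%.
56.64% exceeds the 50% threshold by 6.64 percentage points.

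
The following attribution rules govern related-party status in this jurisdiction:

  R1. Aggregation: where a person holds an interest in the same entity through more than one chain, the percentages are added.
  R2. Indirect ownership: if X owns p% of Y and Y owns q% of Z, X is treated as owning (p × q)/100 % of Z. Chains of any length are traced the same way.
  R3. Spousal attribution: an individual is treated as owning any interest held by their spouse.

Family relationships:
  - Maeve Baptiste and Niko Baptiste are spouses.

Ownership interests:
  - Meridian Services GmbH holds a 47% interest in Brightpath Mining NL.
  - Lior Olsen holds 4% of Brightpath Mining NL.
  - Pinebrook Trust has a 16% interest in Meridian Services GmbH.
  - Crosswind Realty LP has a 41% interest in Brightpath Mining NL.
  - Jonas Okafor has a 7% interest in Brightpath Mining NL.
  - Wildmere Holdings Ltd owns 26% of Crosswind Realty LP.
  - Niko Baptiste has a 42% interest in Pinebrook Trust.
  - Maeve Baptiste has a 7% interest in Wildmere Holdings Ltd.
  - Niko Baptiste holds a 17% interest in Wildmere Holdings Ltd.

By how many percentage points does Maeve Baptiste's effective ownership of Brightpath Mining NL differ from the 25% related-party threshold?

By spousal attribution (R3), Maeve Baptiste is treated as also owning Niko Baptiste's interest in Wildmere Holdings Ltd, giving 7% + 17% = 24%.
By spousal attribution (R3), Maeve Baptiste is treated as owning Niko Baptiste's 42% interest in Pinebrook Trust.
Chain via Wildmere Holdings Ltd → Crosswind Realty LP (R2): 24% × 26% × 41% = 2.5584% of Brightpath Mining NL.
Chain via Pinebrook Trust → Meridian Services GmbH (R2): 42% × 16% × 47% = 3.1584% of Brightpath Mining NL.
Aggregating (R1): 2.5584% + 3.1584% = 5.7168%.
5.7168% falls short of the 25% threshold by 19.2832 percentage points.

19.2832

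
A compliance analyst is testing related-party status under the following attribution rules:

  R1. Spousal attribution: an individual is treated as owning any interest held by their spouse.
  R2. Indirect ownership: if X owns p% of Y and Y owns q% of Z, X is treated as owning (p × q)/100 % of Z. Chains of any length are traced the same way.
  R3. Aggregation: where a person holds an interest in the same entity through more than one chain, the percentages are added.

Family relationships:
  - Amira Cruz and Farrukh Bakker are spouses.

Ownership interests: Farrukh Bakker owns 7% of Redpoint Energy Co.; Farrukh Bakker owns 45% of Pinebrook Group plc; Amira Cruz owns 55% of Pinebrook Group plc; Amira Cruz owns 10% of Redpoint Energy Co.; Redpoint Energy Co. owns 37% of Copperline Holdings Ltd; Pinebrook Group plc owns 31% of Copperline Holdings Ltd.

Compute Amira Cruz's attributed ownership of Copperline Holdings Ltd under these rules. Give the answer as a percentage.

By spousal attribution (R1), Amira Cruz is treated as also owning Farrukh Bakker's interest in Pinebrook Group plc, giving 55% + 45% = 100%.
By spousal attribution (R1), Amira Cruz is treated as also owning Farrukh Bakker's interest in Redpoint Energy Co, giving 10% + 7% = 17%.
Chain via Pinebrook Group plc (R2): 100% × 31% = 31% of Copperline Holdings Ltd.
Chain via Redpoint Energy Co. (R2): 17% × 37% = 6.29% of Copperline Holdings Ltd.
Aggregating (R3): 31% + 6.29% = 37.29%.

37.29%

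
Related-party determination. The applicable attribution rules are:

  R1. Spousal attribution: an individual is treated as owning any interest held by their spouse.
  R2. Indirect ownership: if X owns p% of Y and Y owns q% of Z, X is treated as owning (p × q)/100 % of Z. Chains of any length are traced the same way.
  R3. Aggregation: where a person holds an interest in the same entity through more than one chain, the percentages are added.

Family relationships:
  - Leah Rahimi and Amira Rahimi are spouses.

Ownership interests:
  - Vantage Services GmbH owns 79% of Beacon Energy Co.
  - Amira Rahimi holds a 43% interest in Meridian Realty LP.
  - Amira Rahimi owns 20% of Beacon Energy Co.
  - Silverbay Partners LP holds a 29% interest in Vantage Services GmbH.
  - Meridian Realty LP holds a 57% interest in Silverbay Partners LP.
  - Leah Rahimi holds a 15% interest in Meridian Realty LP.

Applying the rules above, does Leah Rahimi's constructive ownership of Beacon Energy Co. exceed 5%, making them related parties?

Yes

By spousal attribution (R1), Leah Rahimi is treated as also owning Amira Rahimi's interest in Meridian Realty LP, giving 15% + 43% = 58%.
By spousal attribution (R1), Leah Rahimi is treated as owning Amira Rahimi's 20% interest in Beacon Energy Co.
Chain via Meridian Realty LP → Silverbay Partners LP → Vantage Services GmbH (R2): 58% × 57% × 29% × 79% = 7.574046% of Beacon Energy Co.
Direct interest in Beacon Energy Co: 20%.
Aggregating (R3): 7.574046% + 20% = 27.574046%.
27.574046% exceeds the 5% threshold, so Leah is a related party to Beacon Energy Co.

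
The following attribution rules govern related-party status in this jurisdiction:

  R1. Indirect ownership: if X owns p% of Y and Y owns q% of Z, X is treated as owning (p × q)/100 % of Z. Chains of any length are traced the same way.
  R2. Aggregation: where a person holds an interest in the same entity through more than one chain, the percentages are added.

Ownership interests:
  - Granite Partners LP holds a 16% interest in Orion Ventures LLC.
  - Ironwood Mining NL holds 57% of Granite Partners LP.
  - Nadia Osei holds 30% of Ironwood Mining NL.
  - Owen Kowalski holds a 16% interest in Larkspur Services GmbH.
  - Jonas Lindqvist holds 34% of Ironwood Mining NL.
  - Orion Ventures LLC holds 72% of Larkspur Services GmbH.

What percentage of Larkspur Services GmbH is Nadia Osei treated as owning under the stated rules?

Chain via Ironwood Mining NL → Granite Partners LP → Orion Ventures LLC (R1): 30% × 57% × 16% × 72% = 1.96992% of Larkspur Services GmbH.

1.96992%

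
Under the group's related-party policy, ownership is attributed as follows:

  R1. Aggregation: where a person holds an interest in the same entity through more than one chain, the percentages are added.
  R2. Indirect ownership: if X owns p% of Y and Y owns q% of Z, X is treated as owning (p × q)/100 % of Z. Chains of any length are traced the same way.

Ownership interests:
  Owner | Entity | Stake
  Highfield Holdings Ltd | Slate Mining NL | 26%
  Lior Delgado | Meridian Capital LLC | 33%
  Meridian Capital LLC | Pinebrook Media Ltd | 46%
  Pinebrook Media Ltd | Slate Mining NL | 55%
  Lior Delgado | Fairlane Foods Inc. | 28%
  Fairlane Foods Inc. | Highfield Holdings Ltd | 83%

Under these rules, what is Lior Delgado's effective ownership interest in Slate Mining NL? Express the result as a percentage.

14.3914%

Chain via Fairlane Foods Inc. → Highfield Holdings Ltd (R2): 28% × 83% × 26% = 6.0424% of Slate Mining NL.
Chain via Meridian Capital LLC → Pinebrook Media Ltd (R2): 33% × 46% × 55% = 8.349% of Slate Mining NL.
Aggregating (R1): 6.0424% + 8.349% = 14.3914%.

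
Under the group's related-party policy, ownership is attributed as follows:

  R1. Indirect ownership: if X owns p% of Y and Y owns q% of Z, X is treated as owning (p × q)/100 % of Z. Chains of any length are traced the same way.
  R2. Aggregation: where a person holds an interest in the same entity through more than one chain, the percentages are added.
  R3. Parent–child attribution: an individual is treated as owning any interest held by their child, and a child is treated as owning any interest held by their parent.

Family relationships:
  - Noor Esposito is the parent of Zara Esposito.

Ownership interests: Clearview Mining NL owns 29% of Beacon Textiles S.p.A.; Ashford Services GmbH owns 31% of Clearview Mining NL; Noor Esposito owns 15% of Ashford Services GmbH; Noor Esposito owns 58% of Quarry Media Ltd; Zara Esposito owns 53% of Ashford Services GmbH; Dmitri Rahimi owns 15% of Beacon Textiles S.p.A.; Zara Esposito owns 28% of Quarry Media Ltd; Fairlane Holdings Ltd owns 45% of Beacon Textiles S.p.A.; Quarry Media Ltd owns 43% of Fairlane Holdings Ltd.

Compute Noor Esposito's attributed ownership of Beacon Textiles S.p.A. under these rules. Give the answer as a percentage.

By parent–child attribution (R3), Noor Esposito is treated as also owning Zara Esposito's interest in Quarry Media Ltd, giving 58% + 28% = 86%.
By parent–child attribution (R3), Noor Esposito is treated as also owning Zara Esposito's interest in Ashford Services GmbH, giving 15% + 53% = 68%.
Chain via Quarry Media Ltd → Fairlane Holdings Ltd (R1): 86% × 43% × 45% = 16.641% of Beacon Textiles S.p.A.
Chain via Ashford Services GmbH → Clearview Mining NL (R1): 68% × 31% × 29% = 6.1132% of Beacon Textiles S.p.A.
Aggregating (R2): 16.641% + 6.1132% = 22.7542%.

22.7542%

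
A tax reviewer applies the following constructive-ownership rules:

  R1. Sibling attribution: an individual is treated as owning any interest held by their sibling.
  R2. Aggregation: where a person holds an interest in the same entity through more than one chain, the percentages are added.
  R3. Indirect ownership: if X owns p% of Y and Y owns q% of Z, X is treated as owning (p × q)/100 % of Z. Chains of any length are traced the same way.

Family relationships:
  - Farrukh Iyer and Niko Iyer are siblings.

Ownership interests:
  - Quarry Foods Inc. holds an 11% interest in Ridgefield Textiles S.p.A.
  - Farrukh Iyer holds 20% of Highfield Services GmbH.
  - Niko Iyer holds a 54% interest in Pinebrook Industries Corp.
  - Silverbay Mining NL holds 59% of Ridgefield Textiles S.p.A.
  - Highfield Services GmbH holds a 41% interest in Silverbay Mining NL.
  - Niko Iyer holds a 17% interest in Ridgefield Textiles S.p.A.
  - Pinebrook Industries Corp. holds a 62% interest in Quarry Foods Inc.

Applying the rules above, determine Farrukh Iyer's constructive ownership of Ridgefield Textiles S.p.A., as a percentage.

By sibling attribution (R1), Farrukh Iyer is treated as owning Niko Iyer's 54% interest in Pinebrook Industries Corp.
By sibling attribution (R1), Farrukh Iyer is treated as owning Niko Iyer's 17% interest in Ridgefield Textiles S.p.A.
Chain via Highfield Services GmbH → Silverbay Mining NL (R3): 20% × 41% × 59% = 4.838% of Ridgefield Textiles S.p.A.
Chain via Pinebrook Industries Corp. → Quarry Foods Inc. (R3): 54% × 62% × 11% = 3.6828% of Ridgefield Textiles S.p.A.
Direct interest in Ridgefield Textiles S.p.A: 17%.
Aggregating (R2): 4.838% + 3.6828% + 17% = 25.5208%.

25.5208%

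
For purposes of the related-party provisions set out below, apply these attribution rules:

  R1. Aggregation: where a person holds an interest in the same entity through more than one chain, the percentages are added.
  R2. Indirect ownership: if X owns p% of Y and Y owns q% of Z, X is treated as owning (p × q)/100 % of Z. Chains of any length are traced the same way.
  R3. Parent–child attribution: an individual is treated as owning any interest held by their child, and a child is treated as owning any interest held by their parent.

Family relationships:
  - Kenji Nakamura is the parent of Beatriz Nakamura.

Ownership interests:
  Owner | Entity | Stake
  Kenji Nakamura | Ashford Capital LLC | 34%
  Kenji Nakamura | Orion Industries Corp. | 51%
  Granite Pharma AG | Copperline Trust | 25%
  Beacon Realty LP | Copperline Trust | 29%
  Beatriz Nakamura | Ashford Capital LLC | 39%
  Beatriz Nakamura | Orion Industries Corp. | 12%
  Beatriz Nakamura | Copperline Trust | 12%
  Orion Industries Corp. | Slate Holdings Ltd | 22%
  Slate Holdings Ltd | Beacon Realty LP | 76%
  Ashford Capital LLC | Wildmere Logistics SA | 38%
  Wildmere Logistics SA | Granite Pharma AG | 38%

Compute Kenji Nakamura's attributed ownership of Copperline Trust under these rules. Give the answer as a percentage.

17.690044%

By parent–child attribution (R3), Kenji Nakamura is treated as also owning Beatriz Nakamura's interest in Ashford Capital LLC, giving 34% + 39% = 73%.
By parent–child attribution (R3), Kenji Nakamura is treated as also owning Beatriz Nakamura's interest in Orion Industries Corp, giving 51% + 12% = 63%.
By parent–child attribution (R3), Kenji Nakamura is treated as owning Beatriz Nakamura's 12% interest in Copperline Trust.
Chain via Ashford Capital LLC → Wildmere Logistics SA → Granite Pharma AG (R2): 73% × 38% × 38% × 25% = 2.6353% of Copperline Trust.
Chain via Orion Industries Corp. → Slate Holdings Ltd → Beacon Realty LP (R2): 63% × 22% × 76% × 29% = 3.054744% of Copperline Trust.
Direct interest in Copperline Trust: 12%.
Aggregating (R1): 2.6353% + 3.054744% + 12% = 17.690044%.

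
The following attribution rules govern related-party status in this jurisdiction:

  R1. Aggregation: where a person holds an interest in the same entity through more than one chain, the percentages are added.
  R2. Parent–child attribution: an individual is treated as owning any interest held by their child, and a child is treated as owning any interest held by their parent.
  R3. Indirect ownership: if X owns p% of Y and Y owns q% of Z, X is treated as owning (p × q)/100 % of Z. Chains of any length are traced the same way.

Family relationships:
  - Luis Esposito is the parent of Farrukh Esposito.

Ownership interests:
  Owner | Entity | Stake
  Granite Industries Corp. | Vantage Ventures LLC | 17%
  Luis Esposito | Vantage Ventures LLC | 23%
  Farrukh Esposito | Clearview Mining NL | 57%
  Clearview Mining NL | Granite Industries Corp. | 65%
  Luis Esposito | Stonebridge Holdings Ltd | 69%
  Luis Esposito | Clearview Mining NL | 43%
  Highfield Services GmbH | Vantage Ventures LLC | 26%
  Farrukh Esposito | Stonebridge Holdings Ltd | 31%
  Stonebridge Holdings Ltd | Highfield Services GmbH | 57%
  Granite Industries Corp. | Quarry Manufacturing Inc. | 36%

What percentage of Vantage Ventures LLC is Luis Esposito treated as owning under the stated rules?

48.87%

By parent–child attribution (R2), Luis Esposito is treated as also owning Farrukh Esposito's interest in Clearview Mining NL, giving 43% + 57% = 100%.
By parent–child attribution (R2), Luis Esposito is treated as also owning Farrukh Esposito's interest in Stonebridge Holdings Ltd, giving 69% + 31% = 100%.
Chain via Clearview Mining NL → Granite Industries Corp. (R3): 100% × 65% × 17% = 11.05% of Vantage Ventures LLC.
Chain via Stonebridge Holdings Ltd → Highfield Services GmbH (R3): 100% × 57% × 26% = 14.82% of Vantage Ventures LLC.
Direct interest in Vantage Ventures LLC: 23%.
Aggregating (R1): 11.05% + 14.82% + 23% = 48.87%.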